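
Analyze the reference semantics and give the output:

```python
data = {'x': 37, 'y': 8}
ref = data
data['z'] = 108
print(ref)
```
{'x': 37, 'y': 8, 'z': 108}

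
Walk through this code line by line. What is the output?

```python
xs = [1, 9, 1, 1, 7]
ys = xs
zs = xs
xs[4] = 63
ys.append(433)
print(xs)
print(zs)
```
[1, 9, 1, 1, 63, 433]
[1, 9, 1, 1, 63, 433]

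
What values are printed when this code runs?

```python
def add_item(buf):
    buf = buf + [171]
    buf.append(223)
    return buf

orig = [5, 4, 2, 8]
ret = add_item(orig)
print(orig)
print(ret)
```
[5, 4, 2, 8]
[5, 4, 2, 8, 171, 223]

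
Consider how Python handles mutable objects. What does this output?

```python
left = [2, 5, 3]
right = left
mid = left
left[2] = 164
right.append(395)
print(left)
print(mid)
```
[2, 5, 164, 395]
[2, 5, 164, 395]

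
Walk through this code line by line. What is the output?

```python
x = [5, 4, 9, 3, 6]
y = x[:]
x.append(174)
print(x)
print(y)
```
[5, 4, 9, 3, 6, 174]
[5, 4, 9, 3, 6]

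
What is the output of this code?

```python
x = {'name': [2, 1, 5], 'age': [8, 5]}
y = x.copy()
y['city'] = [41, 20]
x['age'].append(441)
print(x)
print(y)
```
{'name': [2, 1, 5], 'age': [8, 5, 441]}
{'name': [2, 1, 5], 'age': [8, 5, 441], 'city': [41, 20]}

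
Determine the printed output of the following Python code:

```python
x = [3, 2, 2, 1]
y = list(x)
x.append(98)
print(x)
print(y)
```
[3, 2, 2, 1, 98]
[3, 2, 2, 1]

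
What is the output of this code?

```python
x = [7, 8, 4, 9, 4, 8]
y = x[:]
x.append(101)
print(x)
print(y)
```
[7, 8, 4, 9, 4, 8, 101]
[7, 8, 4, 9, 4, 8]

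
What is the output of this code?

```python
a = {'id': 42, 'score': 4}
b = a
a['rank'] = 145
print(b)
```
{'id': 42, 'score': 4, 'rank': 145}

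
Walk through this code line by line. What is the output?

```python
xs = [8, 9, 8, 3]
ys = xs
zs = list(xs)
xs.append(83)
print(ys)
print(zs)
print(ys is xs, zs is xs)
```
[8, 9, 8, 3, 83]
[8, 9, 8, 3]
True False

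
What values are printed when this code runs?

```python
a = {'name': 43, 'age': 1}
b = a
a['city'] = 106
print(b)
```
{'name': 43, 'age': 1, 'city': 106}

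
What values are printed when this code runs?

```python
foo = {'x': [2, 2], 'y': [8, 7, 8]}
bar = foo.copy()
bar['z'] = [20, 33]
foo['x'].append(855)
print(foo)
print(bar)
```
{'x': [2, 2, 855], 'y': [8, 7, 8]}
{'x': [2, 2, 855], 'y': [8, 7, 8], 'z': [20, 33]}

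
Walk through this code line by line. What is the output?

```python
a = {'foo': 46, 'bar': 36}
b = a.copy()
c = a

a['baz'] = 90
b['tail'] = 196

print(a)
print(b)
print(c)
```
{'foo': 46, 'bar': 36, 'baz': 90}
{'foo': 46, 'bar': 36, 'tail': 196}
{'foo': 46, 'bar': 36, 'baz': 90}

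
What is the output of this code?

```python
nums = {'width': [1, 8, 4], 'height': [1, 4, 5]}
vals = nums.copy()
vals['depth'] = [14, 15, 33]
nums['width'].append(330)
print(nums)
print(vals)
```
{'width': [1, 8, 4, 330], 'height': [1, 4, 5]}
{'width': [1, 8, 4, 330], 'height': [1, 4, 5], 'depth': [14, 15, 33]}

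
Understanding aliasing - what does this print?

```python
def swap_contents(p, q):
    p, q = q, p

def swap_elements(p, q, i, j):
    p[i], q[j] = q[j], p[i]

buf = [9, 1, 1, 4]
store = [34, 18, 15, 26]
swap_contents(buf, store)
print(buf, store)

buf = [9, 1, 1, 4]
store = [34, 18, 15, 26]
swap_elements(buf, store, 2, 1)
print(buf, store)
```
[9, 1, 1, 4] [34, 18, 15, 26]
[9, 1, 18, 4] [34, 1, 15, 26]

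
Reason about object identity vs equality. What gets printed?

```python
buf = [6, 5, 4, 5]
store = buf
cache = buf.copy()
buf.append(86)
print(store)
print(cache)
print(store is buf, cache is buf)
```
[6, 5, 4, 5, 86]
[6, 5, 4, 5]
True False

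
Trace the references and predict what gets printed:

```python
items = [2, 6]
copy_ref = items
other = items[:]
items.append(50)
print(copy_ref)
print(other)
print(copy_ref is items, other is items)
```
[2, 6, 50]
[2, 6]
True False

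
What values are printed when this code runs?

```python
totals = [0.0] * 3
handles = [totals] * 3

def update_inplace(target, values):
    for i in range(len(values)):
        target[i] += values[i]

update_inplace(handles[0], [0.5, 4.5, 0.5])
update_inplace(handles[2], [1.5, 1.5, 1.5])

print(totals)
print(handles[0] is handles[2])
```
[2.0, 6.0, 2.0]
True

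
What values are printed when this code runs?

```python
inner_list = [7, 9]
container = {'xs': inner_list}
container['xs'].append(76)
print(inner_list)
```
[7, 9, 76]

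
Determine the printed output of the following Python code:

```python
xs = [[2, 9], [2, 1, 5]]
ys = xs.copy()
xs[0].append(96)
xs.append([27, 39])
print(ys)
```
[[2, 9, 96], [2, 1, 5]]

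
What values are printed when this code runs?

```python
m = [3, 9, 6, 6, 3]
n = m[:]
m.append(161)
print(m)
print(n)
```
[3, 9, 6, 6, 3, 161]
[3, 9, 6, 6, 3]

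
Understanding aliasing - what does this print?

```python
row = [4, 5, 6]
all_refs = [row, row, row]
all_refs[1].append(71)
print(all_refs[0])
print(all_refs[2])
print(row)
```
[4, 5, 6, 71]
[4, 5, 6, 71]
[4, 5, 6, 71]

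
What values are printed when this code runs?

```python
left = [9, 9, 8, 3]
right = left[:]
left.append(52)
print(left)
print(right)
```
[9, 9, 8, 3, 52]
[9, 9, 8, 3]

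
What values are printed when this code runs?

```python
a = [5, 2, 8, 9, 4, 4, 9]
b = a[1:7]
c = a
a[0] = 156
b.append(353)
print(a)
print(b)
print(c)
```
[156, 2, 8, 9, 4, 4, 9]
[2, 8, 9, 4, 4, 9, 353]
[156, 2, 8, 9, 4, 4, 9]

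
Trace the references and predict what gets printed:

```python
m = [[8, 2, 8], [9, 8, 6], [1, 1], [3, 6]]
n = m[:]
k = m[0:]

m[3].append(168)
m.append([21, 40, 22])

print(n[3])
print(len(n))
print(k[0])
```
[3, 6, 168]
4
[8, 2, 8]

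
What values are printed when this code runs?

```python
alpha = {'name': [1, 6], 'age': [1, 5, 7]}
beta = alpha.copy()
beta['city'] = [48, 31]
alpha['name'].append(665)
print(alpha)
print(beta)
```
{'name': [1, 6, 665], 'age': [1, 5, 7]}
{'name': [1, 6, 665], 'age': [1, 5, 7], 'city': [48, 31]}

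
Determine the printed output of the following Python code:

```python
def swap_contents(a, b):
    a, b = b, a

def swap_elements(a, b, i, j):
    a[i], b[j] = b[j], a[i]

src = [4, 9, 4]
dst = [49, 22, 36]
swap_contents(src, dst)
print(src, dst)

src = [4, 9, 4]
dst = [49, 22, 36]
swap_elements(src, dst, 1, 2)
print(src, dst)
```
[4, 9, 4] [49, 22, 36]
[4, 36, 4] [49, 22, 9]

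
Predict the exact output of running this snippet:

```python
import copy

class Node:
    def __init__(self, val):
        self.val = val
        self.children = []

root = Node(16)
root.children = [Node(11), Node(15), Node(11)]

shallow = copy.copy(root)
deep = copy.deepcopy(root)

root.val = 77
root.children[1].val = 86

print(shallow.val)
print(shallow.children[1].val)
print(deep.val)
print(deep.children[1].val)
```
16
86
16
15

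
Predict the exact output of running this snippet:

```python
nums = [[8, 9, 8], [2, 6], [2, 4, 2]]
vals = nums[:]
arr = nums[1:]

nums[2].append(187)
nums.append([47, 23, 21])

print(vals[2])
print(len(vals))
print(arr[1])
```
[2, 4, 2, 187]
3
[2, 4, 2, 187]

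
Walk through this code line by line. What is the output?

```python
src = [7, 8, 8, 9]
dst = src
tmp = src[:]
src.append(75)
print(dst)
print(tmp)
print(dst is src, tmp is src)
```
[7, 8, 8, 9, 75]
[7, 8, 8, 9]
True False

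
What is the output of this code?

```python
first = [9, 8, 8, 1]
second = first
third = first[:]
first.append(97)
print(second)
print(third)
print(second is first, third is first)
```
[9, 8, 8, 1, 97]
[9, 8, 8, 1]
True False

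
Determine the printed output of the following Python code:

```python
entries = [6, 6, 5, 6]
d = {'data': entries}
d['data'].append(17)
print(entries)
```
[6, 6, 5, 6, 17]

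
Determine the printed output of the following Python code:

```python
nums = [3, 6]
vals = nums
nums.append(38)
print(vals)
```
[3, 6, 38]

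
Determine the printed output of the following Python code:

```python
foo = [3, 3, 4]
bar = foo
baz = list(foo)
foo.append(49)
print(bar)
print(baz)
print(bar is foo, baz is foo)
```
[3, 3, 4, 49]
[3, 3, 4]
True False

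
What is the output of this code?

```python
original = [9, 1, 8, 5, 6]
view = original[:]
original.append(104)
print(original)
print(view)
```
[9, 1, 8, 5, 6, 104]
[9, 1, 8, 5, 6]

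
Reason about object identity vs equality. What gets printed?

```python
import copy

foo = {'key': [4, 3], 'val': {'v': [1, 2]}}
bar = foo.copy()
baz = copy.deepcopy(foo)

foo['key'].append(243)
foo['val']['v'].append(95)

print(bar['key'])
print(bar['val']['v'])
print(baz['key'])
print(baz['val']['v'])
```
[4, 3, 243]
[1, 2, 95]
[4, 3]
[1, 2]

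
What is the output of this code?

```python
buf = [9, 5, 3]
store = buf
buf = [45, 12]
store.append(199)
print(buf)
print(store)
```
[45, 12]
[9, 5, 3, 199]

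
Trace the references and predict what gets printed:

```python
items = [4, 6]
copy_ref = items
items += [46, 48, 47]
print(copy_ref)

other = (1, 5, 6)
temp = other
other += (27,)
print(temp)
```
[4, 6, 46, 48, 47]
(1, 5, 6)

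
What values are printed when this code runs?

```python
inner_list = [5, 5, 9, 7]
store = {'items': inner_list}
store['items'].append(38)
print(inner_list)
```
[5, 5, 9, 7, 38]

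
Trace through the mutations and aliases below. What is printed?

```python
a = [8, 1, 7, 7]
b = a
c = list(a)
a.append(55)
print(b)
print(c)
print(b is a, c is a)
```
[8, 1, 7, 7, 55]
[8, 1, 7, 7]
True False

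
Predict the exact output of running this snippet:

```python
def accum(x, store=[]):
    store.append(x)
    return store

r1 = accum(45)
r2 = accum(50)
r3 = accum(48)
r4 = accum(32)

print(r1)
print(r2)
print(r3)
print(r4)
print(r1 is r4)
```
[45, 50, 48, 32]
[45, 50, 48, 32]
[45, 50, 48, 32]
[45, 50, 48, 32]
True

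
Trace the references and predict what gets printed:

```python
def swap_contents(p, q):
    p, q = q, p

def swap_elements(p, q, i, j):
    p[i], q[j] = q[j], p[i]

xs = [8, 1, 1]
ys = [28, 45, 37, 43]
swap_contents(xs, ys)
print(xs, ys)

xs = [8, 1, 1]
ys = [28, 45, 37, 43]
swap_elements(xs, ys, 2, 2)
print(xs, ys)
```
[8, 1, 1] [28, 45, 37, 43]
[8, 1, 37] [28, 45, 1, 43]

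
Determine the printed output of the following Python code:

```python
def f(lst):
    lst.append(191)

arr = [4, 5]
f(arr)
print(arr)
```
[4, 5, 191]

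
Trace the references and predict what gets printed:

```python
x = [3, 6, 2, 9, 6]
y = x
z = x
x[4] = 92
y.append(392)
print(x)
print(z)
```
[3, 6, 2, 9, 92, 392]
[3, 6, 2, 9, 92, 392]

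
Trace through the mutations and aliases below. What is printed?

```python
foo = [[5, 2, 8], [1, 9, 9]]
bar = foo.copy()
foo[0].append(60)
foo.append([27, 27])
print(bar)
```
[[5, 2, 8, 60], [1, 9, 9]]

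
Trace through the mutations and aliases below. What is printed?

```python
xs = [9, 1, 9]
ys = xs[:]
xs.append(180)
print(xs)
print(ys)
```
[9, 1, 9, 180]
[9, 1, 9]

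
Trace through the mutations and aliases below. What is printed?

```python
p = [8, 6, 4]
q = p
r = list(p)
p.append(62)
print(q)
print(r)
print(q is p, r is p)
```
[8, 6, 4, 62]
[8, 6, 4]
True False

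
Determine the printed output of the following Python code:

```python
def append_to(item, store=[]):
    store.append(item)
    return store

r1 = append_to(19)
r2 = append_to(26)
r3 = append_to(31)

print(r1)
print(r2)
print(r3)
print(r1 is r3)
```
[19, 26, 31]
[19, 26, 31]
[19, 26, 31]
True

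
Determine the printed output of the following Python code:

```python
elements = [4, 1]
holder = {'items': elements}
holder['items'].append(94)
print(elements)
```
[4, 1, 94]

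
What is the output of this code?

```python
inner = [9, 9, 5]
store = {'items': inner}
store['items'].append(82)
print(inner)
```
[9, 9, 5, 82]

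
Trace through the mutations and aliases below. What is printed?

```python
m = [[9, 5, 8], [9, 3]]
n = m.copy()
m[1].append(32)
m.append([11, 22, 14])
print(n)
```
[[9, 5, 8], [9, 3, 32]]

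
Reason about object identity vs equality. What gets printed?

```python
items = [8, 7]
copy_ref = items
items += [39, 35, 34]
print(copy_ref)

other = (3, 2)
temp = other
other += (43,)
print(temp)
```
[8, 7, 39, 35, 34]
(3, 2)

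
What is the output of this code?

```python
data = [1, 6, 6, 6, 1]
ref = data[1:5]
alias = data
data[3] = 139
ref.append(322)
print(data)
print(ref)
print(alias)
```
[1, 6, 6, 139, 1]
[6, 6, 6, 1, 322]
[1, 6, 6, 139, 1]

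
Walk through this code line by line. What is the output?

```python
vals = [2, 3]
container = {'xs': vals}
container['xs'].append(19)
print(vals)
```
[2, 3, 19]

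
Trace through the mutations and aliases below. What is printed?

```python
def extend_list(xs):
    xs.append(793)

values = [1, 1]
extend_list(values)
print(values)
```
[1, 1, 793]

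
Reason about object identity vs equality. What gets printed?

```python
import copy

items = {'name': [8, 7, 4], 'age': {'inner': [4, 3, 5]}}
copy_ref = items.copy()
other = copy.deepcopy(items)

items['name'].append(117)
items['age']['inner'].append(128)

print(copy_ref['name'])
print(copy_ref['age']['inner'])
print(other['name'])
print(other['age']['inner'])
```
[8, 7, 4, 117]
[4, 3, 5, 128]
[8, 7, 4]
[4, 3, 5]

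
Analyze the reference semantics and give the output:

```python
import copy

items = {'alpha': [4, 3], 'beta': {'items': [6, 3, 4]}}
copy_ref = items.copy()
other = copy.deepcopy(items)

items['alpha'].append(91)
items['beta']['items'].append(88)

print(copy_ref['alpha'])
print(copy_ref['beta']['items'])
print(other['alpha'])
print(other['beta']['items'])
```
[4, 3, 91]
[6, 3, 4, 88]
[4, 3]
[6, 3, 4]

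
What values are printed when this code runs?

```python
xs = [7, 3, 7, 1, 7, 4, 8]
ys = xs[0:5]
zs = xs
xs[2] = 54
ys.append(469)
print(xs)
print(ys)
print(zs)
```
[7, 3, 54, 1, 7, 4, 8]
[7, 3, 7, 1, 7, 469]
[7, 3, 54, 1, 7, 4, 8]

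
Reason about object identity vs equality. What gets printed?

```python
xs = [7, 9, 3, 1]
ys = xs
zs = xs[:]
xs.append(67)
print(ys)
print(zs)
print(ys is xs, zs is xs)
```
[7, 9, 3, 1, 67]
[7, 9, 3, 1]
True False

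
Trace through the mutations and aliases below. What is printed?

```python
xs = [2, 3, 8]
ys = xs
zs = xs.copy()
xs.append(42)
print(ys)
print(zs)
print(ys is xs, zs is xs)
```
[2, 3, 8, 42]
[2, 3, 8]
True False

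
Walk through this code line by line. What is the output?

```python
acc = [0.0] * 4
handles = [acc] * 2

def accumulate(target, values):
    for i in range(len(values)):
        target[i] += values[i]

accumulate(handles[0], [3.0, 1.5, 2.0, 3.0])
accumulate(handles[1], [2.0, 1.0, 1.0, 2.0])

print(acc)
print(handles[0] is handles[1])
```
[5.0, 2.5, 3.0, 5.0]
True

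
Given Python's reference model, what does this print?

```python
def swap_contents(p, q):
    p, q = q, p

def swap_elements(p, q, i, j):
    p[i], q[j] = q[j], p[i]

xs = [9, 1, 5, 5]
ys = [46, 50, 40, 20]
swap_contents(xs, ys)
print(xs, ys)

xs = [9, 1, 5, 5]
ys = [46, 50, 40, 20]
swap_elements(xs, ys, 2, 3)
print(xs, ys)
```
[9, 1, 5, 5] [46, 50, 40, 20]
[9, 1, 20, 5] [46, 50, 40, 5]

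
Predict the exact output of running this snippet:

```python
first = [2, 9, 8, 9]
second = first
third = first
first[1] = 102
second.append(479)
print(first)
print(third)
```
[2, 102, 8, 9, 479]
[2, 102, 8, 9, 479]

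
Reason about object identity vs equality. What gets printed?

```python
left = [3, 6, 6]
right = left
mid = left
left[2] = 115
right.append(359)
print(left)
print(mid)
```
[3, 6, 115, 359]
[3, 6, 115, 359]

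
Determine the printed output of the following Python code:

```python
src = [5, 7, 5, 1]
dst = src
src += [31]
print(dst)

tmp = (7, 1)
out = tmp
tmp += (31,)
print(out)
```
[5, 7, 5, 1, 31]
(7, 1)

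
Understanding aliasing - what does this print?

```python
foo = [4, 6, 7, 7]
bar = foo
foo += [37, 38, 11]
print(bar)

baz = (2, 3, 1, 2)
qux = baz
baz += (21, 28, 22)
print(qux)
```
[4, 6, 7, 7, 37, 38, 11]
(2, 3, 1, 2)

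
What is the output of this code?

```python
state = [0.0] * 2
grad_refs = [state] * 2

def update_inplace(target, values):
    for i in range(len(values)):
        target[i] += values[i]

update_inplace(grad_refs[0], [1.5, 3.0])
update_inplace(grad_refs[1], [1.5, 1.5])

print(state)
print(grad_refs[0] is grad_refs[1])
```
[3.0, 4.5]
True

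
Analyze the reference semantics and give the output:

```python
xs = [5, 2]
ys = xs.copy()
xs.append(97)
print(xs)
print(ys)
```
[5, 2, 97]
[5, 2]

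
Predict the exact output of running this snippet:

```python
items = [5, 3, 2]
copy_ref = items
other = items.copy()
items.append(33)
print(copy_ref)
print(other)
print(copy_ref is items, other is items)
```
[5, 3, 2, 33]
[5, 3, 2]
True False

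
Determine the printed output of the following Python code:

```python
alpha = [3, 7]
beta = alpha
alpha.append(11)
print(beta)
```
[3, 7, 11]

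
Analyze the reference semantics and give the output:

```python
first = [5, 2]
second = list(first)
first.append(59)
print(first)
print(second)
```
[5, 2, 59]
[5, 2]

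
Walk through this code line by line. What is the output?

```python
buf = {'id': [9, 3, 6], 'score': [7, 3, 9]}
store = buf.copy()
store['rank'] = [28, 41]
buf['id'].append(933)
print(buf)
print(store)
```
{'id': [9, 3, 6, 933], 'score': [7, 3, 9]}
{'id': [9, 3, 6, 933], 'score': [7, 3, 9], 'rank': [28, 41]}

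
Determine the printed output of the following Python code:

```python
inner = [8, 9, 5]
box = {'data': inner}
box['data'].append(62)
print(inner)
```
[8, 9, 5, 62]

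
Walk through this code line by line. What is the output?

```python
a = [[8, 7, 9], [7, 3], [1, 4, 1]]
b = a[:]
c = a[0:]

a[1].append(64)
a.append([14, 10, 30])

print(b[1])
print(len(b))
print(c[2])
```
[7, 3, 64]
3
[1, 4, 1]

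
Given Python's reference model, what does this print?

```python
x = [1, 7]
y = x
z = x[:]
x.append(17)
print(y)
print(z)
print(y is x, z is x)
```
[1, 7, 17]
[1, 7]
True False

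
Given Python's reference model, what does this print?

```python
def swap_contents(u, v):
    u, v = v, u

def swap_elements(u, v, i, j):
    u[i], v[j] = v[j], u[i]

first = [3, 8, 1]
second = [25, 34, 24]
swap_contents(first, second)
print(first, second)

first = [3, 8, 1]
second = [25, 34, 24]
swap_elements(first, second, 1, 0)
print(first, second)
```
[3, 8, 1] [25, 34, 24]
[3, 25, 1] [8, 34, 24]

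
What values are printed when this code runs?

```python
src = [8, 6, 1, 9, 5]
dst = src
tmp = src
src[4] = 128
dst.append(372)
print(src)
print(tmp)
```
[8, 6, 1, 9, 128, 372]
[8, 6, 1, 9, 128, 372]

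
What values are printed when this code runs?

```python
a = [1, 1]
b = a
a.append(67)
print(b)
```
[1, 1, 67]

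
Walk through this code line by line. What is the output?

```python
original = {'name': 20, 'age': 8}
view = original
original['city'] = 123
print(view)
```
{'name': 20, 'age': 8, 'city': 123}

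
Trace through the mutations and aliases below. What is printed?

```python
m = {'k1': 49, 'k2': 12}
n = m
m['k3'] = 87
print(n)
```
{'k1': 49, 'k2': 12, 'k3': 87}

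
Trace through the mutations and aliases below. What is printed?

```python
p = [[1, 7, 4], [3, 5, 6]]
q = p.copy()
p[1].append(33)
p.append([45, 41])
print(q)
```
[[1, 7, 4], [3, 5, 6, 33]]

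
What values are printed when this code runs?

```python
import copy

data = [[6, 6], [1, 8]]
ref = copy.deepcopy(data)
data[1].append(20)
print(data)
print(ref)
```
[[6, 6], [1, 8, 20]]
[[6, 6], [1, 8]]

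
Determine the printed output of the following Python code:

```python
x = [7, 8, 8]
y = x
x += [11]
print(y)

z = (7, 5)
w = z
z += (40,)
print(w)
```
[7, 8, 8, 11]
(7, 5)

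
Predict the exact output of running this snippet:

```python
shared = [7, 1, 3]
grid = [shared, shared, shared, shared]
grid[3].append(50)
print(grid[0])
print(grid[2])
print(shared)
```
[7, 1, 3, 50]
[7, 1, 3, 50]
[7, 1, 3, 50]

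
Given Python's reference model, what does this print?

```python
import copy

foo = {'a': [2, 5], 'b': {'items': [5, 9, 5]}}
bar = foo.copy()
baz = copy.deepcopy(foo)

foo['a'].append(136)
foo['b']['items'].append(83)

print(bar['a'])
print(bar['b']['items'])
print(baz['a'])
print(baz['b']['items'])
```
[2, 5, 136]
[5, 9, 5, 83]
[2, 5]
[5, 9, 5]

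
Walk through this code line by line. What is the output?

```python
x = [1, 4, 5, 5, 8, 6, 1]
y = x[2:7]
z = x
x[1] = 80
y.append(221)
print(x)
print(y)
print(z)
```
[1, 80, 5, 5, 8, 6, 1]
[5, 5, 8, 6, 1, 221]
[1, 80, 5, 5, 8, 6, 1]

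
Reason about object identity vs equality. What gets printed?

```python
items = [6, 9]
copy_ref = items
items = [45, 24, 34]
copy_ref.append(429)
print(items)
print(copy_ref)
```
[45, 24, 34]
[6, 9, 429]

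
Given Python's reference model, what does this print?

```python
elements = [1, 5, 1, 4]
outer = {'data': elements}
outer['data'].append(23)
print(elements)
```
[1, 5, 1, 4, 23]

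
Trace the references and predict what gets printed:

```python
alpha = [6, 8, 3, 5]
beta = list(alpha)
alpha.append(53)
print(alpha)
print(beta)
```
[6, 8, 3, 5, 53]
[6, 8, 3, 5]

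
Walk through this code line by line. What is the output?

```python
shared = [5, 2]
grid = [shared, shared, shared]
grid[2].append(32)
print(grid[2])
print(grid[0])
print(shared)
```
[5, 2, 32]
[5, 2, 32]
[5, 2, 32]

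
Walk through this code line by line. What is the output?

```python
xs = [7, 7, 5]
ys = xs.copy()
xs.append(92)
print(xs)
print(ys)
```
[7, 7, 5, 92]
[7, 7, 5]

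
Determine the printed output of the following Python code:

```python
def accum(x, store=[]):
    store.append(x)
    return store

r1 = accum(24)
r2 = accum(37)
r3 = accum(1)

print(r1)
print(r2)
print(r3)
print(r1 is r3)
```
[24, 37, 1]
[24, 37, 1]
[24, 37, 1]
True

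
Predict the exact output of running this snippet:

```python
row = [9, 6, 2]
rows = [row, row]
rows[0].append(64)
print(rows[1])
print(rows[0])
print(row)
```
[9, 6, 2, 64]
[9, 6, 2, 64]
[9, 6, 2, 64]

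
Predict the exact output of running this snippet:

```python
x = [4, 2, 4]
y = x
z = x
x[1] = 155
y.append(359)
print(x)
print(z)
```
[4, 155, 4, 359]
[4, 155, 4, 359]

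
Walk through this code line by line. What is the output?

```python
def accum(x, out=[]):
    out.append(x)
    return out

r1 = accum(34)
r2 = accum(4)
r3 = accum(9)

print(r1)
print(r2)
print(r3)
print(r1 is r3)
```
[34, 4, 9]
[34, 4, 9]
[34, 4, 9]
True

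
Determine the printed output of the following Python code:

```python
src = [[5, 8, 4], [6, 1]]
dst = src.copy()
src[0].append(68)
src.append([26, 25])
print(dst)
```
[[5, 8, 4, 68], [6, 1]]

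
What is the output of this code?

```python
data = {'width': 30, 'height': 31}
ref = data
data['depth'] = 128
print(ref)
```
{'width': 30, 'height': 31, 'depth': 128}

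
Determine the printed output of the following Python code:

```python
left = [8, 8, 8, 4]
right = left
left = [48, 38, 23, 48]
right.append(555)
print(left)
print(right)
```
[48, 38, 23, 48]
[8, 8, 8, 4, 555]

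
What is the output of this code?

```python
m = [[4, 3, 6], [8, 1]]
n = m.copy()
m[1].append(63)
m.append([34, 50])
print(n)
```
[[4, 3, 6], [8, 1, 63]]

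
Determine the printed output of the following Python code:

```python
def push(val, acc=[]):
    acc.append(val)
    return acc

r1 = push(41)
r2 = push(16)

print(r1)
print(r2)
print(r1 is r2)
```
[41, 16]
[41, 16]
True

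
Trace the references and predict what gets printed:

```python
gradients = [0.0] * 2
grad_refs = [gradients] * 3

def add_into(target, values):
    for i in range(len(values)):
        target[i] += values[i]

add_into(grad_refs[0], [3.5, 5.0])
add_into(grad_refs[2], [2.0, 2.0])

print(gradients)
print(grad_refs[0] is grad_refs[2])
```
[5.5, 7.0]
True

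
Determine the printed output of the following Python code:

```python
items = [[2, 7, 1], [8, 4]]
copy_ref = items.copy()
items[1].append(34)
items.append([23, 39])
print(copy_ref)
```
[[2, 7, 1], [8, 4, 34]]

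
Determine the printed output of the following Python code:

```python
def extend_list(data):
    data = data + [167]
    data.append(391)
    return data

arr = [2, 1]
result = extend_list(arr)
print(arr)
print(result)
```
[2, 1]
[2, 1, 167, 391]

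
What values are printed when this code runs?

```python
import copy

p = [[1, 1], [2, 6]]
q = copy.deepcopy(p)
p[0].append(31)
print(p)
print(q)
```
[[1, 1, 31], [2, 6]]
[[1, 1], [2, 6]]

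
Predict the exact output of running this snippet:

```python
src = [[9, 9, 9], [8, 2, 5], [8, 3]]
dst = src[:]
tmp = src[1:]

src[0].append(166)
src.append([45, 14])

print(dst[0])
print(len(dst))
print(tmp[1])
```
[9, 9, 9, 166]
3
[8, 3]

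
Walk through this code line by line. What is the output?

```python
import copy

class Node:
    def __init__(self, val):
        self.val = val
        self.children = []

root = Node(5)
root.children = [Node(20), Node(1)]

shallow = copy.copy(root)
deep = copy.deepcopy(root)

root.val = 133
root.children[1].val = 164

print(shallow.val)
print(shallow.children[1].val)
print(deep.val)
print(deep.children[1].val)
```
5
164
5
1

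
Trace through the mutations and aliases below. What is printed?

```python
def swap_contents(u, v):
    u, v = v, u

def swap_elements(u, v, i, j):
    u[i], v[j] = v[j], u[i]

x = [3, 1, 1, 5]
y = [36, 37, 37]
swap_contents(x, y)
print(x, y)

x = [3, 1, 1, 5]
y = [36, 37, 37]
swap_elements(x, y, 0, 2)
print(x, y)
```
[3, 1, 1, 5] [36, 37, 37]
[37, 1, 1, 5] [36, 37, 3]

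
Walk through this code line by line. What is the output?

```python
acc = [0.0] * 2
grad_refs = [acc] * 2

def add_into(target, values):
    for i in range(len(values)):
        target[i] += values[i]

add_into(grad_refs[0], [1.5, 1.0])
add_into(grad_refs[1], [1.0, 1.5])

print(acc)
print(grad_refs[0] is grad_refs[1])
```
[2.5, 2.5]
True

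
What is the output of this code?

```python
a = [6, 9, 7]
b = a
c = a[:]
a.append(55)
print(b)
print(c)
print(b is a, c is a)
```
[6, 9, 7, 55]
[6, 9, 7]
True False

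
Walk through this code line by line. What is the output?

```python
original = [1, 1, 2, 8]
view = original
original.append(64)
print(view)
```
[1, 1, 2, 8, 64]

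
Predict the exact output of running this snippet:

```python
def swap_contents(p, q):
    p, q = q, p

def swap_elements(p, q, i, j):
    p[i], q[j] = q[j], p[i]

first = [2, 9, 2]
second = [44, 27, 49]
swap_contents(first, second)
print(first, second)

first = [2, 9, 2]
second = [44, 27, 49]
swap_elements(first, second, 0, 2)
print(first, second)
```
[2, 9, 2] [44, 27, 49]
[49, 9, 2] [44, 27, 2]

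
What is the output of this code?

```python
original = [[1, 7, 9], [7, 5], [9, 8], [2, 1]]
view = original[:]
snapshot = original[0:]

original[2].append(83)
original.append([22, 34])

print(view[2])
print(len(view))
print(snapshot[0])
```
[9, 8, 83]
4
[1, 7, 9]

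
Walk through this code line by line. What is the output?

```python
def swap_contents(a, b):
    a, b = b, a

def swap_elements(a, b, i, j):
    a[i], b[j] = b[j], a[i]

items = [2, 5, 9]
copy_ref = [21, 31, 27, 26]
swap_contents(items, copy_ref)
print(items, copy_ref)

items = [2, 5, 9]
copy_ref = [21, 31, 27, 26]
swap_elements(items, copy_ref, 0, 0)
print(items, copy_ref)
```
[2, 5, 9] [21, 31, 27, 26]
[21, 5, 9] [2, 31, 27, 26]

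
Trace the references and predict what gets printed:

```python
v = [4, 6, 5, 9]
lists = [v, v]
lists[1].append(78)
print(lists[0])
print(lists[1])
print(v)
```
[4, 6, 5, 9, 78]
[4, 6, 5, 9, 78]
[4, 6, 5, 9, 78]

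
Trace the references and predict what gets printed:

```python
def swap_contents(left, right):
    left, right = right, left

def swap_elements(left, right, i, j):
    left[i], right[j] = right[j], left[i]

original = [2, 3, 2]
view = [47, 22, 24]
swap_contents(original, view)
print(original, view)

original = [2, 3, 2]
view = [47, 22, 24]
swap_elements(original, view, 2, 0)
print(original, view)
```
[2, 3, 2] [47, 22, 24]
[2, 3, 47] [2, 22, 24]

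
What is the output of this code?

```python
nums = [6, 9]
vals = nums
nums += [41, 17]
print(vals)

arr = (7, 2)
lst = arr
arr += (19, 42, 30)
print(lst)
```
[6, 9, 41, 17]
(7, 2)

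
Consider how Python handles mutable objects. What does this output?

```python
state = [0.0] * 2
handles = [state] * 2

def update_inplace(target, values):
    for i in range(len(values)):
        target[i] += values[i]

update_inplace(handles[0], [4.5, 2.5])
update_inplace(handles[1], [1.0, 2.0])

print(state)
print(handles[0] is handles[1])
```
[5.5, 4.5]
True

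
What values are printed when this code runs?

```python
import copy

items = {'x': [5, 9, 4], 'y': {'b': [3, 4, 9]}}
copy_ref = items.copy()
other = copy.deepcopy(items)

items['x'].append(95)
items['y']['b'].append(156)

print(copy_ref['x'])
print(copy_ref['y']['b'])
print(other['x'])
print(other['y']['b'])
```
[5, 9, 4, 95]
[3, 4, 9, 156]
[5, 9, 4]
[3, 4, 9]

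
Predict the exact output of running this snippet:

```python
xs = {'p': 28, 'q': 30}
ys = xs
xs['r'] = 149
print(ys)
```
{'p': 28, 'q': 30, 'r': 149}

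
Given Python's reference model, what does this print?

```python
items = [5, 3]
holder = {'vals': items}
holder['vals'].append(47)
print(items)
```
[5, 3, 47]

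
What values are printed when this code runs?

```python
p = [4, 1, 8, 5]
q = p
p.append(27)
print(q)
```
[4, 1, 8, 5, 27]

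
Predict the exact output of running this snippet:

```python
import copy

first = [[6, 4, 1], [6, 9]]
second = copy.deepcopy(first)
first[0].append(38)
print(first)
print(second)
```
[[6, 4, 1, 38], [6, 9]]
[[6, 4, 1], [6, 9]]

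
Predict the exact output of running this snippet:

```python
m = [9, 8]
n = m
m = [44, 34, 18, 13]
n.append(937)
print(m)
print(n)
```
[44, 34, 18, 13]
[9, 8, 937]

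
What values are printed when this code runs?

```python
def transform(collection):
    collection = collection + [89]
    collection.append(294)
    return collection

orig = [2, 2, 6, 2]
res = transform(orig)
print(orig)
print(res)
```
[2, 2, 6, 2]
[2, 2, 6, 2, 89, 294]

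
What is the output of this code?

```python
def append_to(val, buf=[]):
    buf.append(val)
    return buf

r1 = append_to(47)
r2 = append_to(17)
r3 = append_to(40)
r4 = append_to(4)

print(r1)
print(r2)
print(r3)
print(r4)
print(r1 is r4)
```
[47, 17, 40, 4]
[47, 17, 40, 4]
[47, 17, 40, 4]
[47, 17, 40, 4]
True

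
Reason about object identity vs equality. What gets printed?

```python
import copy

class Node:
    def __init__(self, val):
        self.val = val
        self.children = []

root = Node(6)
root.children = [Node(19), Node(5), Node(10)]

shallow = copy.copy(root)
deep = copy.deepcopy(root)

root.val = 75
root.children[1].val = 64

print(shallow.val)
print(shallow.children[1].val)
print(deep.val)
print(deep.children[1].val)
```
6
64
6
5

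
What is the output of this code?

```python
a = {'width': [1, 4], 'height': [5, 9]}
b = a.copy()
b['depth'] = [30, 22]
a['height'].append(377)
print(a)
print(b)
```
{'width': [1, 4], 'height': [5, 9, 377]}
{'width': [1, 4], 'height': [5, 9, 377], 'depth': [30, 22]}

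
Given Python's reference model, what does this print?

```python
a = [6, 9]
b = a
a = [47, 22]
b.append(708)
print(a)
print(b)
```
[47, 22]
[6, 9, 708]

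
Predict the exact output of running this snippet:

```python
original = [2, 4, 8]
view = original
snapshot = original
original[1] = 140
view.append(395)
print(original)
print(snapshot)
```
[2, 140, 8, 395]
[2, 140, 8, 395]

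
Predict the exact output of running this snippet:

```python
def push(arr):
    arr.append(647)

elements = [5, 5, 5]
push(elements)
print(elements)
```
[5, 5, 5, 647]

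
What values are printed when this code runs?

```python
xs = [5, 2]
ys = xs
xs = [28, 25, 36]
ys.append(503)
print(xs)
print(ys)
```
[28, 25, 36]
[5, 2, 503]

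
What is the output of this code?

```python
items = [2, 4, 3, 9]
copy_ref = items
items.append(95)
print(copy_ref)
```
[2, 4, 3, 9, 95]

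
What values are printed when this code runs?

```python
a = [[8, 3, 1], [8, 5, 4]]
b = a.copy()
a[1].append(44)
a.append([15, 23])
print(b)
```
[[8, 3, 1], [8, 5, 4, 44]]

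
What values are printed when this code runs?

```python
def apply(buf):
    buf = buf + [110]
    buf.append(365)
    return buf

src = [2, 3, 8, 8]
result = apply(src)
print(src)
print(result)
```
[2, 3, 8, 8]
[2, 3, 8, 8, 110, 365]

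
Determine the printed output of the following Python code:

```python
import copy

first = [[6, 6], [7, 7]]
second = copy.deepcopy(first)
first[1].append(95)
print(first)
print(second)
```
[[6, 6], [7, 7, 95]]
[[6, 6], [7, 7]]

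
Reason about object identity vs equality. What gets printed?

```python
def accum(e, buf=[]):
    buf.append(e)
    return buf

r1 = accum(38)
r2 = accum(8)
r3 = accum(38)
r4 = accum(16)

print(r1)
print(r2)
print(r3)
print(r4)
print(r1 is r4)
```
[38, 8, 38, 16]
[38, 8, 38, 16]
[38, 8, 38, 16]
[38, 8, 38, 16]
True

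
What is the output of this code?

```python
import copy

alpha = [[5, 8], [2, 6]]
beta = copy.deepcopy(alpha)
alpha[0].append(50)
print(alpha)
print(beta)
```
[[5, 8, 50], [2, 6]]
[[5, 8], [2, 6]]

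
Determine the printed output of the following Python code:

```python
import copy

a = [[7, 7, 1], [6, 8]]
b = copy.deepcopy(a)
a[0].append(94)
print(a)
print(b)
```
[[7, 7, 1, 94], [6, 8]]
[[7, 7, 1], [6, 8]]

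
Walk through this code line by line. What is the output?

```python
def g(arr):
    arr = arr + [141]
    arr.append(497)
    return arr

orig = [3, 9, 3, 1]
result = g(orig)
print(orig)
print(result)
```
[3, 9, 3, 1]
[3, 9, 3, 1, 141, 497]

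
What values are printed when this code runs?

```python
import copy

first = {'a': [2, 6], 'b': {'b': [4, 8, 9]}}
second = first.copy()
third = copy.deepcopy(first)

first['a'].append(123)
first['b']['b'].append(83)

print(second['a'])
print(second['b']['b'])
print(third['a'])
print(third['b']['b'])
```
[2, 6, 123]
[4, 8, 9, 83]
[2, 6]
[4, 8, 9]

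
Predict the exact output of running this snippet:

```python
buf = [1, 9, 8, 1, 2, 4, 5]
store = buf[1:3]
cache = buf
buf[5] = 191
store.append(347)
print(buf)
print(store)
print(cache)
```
[1, 9, 8, 1, 2, 191, 5]
[9, 8, 347]
[1, 9, 8, 1, 2, 191, 5]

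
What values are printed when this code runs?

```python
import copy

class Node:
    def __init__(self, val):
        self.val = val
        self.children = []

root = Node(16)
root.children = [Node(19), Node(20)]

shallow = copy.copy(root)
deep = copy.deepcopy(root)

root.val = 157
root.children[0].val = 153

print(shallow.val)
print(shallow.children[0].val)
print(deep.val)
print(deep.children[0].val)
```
16
153
16
19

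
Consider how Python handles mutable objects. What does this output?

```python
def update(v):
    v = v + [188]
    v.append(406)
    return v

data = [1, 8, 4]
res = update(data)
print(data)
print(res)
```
[1, 8, 4]
[1, 8, 4, 188, 406]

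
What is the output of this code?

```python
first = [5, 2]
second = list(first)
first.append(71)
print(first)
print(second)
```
[5, 2, 71]
[5, 2]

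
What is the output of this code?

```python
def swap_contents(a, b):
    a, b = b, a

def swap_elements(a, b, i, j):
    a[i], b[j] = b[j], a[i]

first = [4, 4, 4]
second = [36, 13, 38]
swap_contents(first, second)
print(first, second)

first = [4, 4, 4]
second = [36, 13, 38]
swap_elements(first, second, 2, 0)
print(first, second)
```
[4, 4, 4] [36, 13, 38]
[4, 4, 36] [4, 13, 38]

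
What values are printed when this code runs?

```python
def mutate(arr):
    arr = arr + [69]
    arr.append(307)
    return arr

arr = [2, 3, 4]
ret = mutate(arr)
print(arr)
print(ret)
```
[2, 3, 4]
[2, 3, 4, 69, 307]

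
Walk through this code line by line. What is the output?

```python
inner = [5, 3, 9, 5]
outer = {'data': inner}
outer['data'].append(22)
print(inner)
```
[5, 3, 9, 5, 22]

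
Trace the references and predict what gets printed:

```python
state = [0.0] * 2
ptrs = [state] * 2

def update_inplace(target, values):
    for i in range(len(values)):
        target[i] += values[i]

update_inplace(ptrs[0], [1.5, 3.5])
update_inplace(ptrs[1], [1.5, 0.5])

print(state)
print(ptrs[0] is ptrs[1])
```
[3.0, 4.0]
True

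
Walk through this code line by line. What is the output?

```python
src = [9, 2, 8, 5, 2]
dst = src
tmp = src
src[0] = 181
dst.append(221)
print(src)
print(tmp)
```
[181, 2, 8, 5, 2, 221]
[181, 2, 8, 5, 2, 221]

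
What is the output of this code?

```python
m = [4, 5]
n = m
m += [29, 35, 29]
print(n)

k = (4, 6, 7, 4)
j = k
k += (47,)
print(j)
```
[4, 5, 29, 35, 29]
(4, 6, 7, 4)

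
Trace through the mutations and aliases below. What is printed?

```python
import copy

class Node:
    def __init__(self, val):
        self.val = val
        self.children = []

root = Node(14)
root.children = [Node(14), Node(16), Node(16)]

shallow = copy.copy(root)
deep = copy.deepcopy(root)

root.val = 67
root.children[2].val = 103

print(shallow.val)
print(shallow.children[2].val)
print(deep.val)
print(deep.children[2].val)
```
14
103
14
16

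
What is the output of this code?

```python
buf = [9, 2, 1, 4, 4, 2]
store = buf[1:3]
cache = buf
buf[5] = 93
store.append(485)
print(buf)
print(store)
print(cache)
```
[9, 2, 1, 4, 4, 93]
[2, 1, 485]
[9, 2, 1, 4, 4, 93]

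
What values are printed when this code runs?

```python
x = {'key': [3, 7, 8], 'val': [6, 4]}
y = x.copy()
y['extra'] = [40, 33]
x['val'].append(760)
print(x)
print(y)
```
{'key': [3, 7, 8], 'val': [6, 4, 760]}
{'key': [3, 7, 8], 'val': [6, 4, 760], 'extra': [40, 33]}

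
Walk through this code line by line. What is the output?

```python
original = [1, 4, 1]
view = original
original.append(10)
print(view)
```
[1, 4, 1, 10]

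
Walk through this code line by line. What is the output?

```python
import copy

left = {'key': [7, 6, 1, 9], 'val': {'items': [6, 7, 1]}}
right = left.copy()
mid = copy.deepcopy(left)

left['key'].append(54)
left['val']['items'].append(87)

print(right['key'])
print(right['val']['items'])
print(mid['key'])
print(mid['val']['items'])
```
[7, 6, 1, 9, 54]
[6, 7, 1, 87]
[7, 6, 1, 9]
[6, 7, 1]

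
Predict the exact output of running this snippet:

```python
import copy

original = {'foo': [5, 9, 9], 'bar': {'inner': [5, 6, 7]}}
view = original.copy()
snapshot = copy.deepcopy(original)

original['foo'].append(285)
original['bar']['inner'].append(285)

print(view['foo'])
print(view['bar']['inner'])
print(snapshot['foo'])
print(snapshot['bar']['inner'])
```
[5, 9, 9, 285]
[5, 6, 7, 285]
[5, 9, 9]
[5, 6, 7]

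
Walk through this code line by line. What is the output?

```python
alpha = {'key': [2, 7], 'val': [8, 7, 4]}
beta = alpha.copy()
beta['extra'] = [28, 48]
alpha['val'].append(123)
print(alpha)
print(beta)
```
{'key': [2, 7], 'val': [8, 7, 4, 123]}
{'key': [2, 7], 'val': [8, 7, 4, 123], 'extra': [28, 48]}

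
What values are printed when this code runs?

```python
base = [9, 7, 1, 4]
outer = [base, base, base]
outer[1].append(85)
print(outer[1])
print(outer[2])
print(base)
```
[9, 7, 1, 4, 85]
[9, 7, 1, 4, 85]
[9, 7, 1, 4, 85]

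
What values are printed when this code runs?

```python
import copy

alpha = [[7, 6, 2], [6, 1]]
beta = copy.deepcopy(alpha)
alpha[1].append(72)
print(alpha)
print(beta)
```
[[7, 6, 2], [6, 1, 72]]
[[7, 6, 2], [6, 1]]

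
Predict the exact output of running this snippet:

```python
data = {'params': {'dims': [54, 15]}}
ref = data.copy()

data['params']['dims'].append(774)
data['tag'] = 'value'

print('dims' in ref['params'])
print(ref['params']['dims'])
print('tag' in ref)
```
True
[54, 15, 774]
False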